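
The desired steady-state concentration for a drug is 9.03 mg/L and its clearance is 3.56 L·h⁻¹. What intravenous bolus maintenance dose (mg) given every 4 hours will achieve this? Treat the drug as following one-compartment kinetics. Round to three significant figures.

D = CL × Css × τ = 3.560 × 9.03 × 4 = 128.6 mg

129 mg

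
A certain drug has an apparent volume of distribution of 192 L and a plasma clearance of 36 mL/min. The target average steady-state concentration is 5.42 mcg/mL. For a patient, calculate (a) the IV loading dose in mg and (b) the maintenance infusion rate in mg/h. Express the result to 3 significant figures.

LD = Vd · C_target = 192.0 × 5.42 = 1041 mg
Convert clearance: 36 mL/min × 60 min/h ÷ 1000 mL/L = 2.160 L/h
Maintenance: replace elimination → rate = CL × Css = 2.160 × 5.42 = 11.71 mg/h

(a) 1040 mg; (b) 11.7 mg/h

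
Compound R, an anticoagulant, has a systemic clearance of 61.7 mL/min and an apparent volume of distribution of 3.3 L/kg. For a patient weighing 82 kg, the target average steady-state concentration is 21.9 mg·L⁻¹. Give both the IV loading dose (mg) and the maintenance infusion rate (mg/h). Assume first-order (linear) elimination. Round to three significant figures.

Vd = 3.3 L/kg × 82 kg = 270.6 L
Loading: fill Vd to C_target → 270.6 L × 21.9 mg/L = 5926 mg
Convert clearance: 61.7 mL/min × 60 min/h ÷ 1000 mL/L = 3.702 L/h
Infusion rate = 3.702 L/h × 21.9 mg/L = 81.07 mg/h

(a) 5930 mg; (b) 81.1 mg/h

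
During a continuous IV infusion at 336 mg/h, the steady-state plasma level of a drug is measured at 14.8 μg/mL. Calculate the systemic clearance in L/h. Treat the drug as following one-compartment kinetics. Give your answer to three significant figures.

22.7 L/h

At steady state, infusion rate = CL × Css, so CL = rate / Css.
CL = 336 / 14.8 = 22.70 L/h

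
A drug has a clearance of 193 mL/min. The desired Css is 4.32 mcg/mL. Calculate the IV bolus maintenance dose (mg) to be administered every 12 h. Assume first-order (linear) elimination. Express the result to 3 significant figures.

600 mg

Convert clearance: 193 mL/min × 60 min/h ÷ 1000 mL/L = 11.58 L/h
D = CL × Css × τ = 11.58 × 4.32 × 12 = 600.3 mg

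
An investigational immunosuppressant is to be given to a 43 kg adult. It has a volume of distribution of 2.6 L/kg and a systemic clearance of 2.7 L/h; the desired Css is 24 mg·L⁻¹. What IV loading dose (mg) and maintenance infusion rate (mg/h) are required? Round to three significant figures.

(a) 2680 mg; (b) 64.8 mg/h

Vd(total) = 43 kg × 2.6 L/kg = 111.8 L
Loading dose = Vd × C = 111.8 × 24 = 2683 mg
Maintenance infusion rate = CL × Css = 2.700 × 24 = 64.80 mg/h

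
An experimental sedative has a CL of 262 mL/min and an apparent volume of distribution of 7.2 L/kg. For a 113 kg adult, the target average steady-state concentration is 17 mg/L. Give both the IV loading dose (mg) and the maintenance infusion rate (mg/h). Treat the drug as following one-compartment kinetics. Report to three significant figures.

Vd(total) = 113 kg × 7.2 L/kg = 813.6 L
LD = Vd · C_target = 813.6 × 17 = 13830 mg
CL = 262 mL/min × 60/1000 = 15.72 L/h
Infusion rate = 15.72 L/h × 17 mg/L = 267.2 mg/h

(a) 13800 mg; (b) 267 mg/h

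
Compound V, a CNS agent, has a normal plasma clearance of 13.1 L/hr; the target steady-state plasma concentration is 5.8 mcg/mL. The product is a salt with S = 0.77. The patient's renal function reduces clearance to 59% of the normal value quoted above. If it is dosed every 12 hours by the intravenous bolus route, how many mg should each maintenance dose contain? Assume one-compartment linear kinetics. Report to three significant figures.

699 mg

Patient clearance = 0.59 × 13.10 = 7.729 L/h
D = CL × Css × τ / S = 7.729 × 5.8 × 12 / 0.77 = 698.6 mg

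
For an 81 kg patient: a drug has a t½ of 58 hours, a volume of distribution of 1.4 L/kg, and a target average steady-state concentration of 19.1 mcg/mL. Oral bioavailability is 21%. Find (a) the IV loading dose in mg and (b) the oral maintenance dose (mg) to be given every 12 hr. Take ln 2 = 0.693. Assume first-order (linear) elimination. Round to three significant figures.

Vd = 1.4 L/kg × 81 kg = 113.4 L
LD = Vd × C = 113.4 × 19.1 = 2166 mg
CL = 0.693 × Vd / t½ = 0.693 × 113.4 / 58 = 1.355 L/h
D = CL × Css × τ / F = 1.355 × 19.1 × 12 / 0.21 = 1479 mg

(a) 2170 mg; (b) 1480 mg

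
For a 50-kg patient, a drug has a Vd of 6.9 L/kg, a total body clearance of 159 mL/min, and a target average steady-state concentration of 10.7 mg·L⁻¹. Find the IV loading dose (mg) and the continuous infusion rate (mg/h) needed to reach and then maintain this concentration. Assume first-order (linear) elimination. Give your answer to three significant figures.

(a) 3690 mg; (b) 102 mg/h

Vd(total) = 50 kg × 6.9 L/kg = 345.0 L
LD = Vd · C_target = 345.0 × 10.7 = 3692 mg
Convert clearance: 159 mL/min × 60 min/h ÷ 1000 mL/L = 9.540 L/h
Maintenance infusion rate = CL × Css = 9.540 × 10.7 = 102.1 mg/h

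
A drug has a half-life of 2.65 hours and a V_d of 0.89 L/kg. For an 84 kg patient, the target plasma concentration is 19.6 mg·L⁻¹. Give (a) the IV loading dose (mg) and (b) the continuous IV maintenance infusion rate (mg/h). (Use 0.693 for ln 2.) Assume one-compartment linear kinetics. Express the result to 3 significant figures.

Vd = 0.89 L/kg × 84 kg = 74.76 L
LD = Vd × C = 74.76 × 19.6 = 1465 mg
CL = 0.693 × Vd / t½ = 0.693 × 74.76 / 2.65 = 19.55 L/h
Infusion rate = CL × Css = 19.55 × 19.6 = 383.2 mg/h

(a) 1470 mg; (b) 383 mg/h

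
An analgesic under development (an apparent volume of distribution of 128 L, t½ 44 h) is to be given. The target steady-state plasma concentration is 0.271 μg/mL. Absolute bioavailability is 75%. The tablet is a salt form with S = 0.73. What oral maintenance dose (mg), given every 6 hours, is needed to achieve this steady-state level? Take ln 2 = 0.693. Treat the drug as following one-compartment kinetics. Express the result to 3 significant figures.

5.99 mg

k = 0.693/44 = 0.01575 h⁻¹, so CL = k·Vd = 0.01575 × 128.0 = 2.016 L/h
D = CL × Css × τ / F / S = 2.016 × 0.271 × 6 / 0.75 / 0.73 = 5.987 mg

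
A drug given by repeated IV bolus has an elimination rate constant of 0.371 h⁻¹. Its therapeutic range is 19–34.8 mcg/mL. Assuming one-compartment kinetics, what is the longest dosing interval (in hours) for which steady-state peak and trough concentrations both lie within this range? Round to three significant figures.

1.63 h

Between IV bolus doses, concentration decays as C = C₀·e^(−kτ), so C_peak/C_trough = e^(kτ).
τ_max = ln(C_peak/C_trough) / k = ln(34.8/19) / 0.3710 = 0.6052 / 0.3710 = 1.631 h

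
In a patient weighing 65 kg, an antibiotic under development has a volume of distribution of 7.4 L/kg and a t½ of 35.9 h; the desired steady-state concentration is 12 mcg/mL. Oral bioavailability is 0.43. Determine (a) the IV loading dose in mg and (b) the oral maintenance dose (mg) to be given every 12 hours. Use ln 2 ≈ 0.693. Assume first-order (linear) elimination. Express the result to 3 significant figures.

(a) 5770 mg; (b) 3110 mg

Vd = 7.4 L/kg × 65 kg = 481.0 L
LD = Vd × C = 481.0 × 12 = 5772 mg
CL = 0.693 × Vd / t½ = 0.693 × 481.0 / 35.9 = 9.285 L/h
D = CL × Css × τ / F = 9.285 × 12 × 12 / 0.43 = 3109 mg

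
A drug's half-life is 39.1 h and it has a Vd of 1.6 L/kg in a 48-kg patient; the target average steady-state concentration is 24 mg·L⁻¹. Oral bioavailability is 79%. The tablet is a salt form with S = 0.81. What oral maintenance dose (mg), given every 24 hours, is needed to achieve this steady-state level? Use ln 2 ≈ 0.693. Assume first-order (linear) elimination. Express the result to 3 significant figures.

Total Vd = 1.6 × 48 = 76.80 L
CL = 0.693 × Vd / t½ = 0.693 × 76.80 / 39.1 = 1.361 L/h
D = CL × Css × τ / F / S = 1.361 × 24 × 24 / 0.79 / 0.81 = 1225 mg

1230 mg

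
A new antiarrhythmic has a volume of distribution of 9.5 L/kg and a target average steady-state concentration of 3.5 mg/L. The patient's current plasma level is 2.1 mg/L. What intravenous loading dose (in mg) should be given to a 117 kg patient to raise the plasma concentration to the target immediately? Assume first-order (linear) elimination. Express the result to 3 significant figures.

Vd(total) = 117 kg × 9.5 L/kg = 1112 L
Concentration deficit ΔC = 3.5 − 2.1 = 1.400 mg/L
LD = Vd × ΔC = 1112 × 1.400 = 1557 mg

1560 mg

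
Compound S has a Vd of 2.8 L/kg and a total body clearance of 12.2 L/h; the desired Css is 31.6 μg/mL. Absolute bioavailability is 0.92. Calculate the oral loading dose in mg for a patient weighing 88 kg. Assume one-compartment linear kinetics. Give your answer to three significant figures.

Total Vd = 2.8 × 88 = 246.4 L
LD = Vd × C / F = 246.4 × 31.60 / 0.92 = 8463 mg

8460 mg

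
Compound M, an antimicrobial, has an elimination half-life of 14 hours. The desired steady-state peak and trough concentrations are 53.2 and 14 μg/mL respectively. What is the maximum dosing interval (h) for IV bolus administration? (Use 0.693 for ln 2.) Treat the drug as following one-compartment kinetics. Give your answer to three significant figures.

27.0 h

k = 0.693 / t½ = 0.693 / 14 = 0.04950 h⁻¹
Between IV bolus doses, concentration decays as C = C₀·e^(−kτ), so C_peak/C_trough = e^(kτ).
τ_max = ln(C_peak/C_trough) / k = ln(53.2/14) / 0.04950 = 1.335 / 0.04950 = 26.97 h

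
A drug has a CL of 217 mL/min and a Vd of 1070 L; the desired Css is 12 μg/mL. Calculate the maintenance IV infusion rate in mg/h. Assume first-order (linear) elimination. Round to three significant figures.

CL = 217 mL/min = 217 × 0.06 = 13.02 L/h
Rate = CL × Css = 13.02 × 12 = 156.2 mg/h

156 mg/h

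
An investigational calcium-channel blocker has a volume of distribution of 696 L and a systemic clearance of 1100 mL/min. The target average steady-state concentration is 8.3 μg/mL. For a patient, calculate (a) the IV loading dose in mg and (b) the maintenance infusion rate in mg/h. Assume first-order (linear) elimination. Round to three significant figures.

(a) 5780 mg; (b) 548 mg/h

Loading: fill Vd to C_target → 696.0 L × 8.3 mg/L = 5777 mg
Convert clearance: 1100 mL/min × 60 min/h ÷ 1000 mL/L = 66.00 L/h
Maintenance infusion rate = CL × Css = 66.00 × 8.3 = 547.8 mg/h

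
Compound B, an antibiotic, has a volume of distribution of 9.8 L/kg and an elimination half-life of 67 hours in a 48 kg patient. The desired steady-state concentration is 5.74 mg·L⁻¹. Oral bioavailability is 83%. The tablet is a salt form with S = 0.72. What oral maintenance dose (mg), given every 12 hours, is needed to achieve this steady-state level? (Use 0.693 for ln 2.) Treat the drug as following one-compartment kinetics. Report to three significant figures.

561 mg

Vd(total) = 48 kg × 9.8 L/kg = 470.4 L
CL = ln 2 · Vd / t½ = 0.693 × 470.4 / 67 = 4.865 L/h
D = CL × Css × τ / F / S = 4.865 × 5.74 × 12 / 0.83 / 0.72 = 560.7 mg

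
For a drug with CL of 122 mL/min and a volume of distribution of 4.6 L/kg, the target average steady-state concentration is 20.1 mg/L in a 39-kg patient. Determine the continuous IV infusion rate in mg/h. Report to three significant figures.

Convert clearance: 122 mL/min × 60 min/h ÷ 1000 mL/L = 7.320 L/h
Rate = CL × Css = 7.320 × 20.1 = 147.1 mg/h

147 mg/h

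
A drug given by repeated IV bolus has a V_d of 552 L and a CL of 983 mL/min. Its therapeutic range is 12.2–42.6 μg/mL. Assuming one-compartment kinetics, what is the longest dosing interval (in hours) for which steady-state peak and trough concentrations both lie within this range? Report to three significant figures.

Convert clearance: 983 mL/min × 60 min/h ÷ 1000 mL/L = 58.98 L/h
k = CL / Vd = 58.98 / 552.0 = 0.1068 h⁻¹
Between IV bolus doses, concentration decays as C = C₀·e^(−kτ), so C_peak/C_trough = e^(kτ).
τ_max = ln(C_peak/C_trough) / k = ln(42.6/12.2) / 0.1068 = 1.250 / 0.1068 = 11.70 h

11.7 h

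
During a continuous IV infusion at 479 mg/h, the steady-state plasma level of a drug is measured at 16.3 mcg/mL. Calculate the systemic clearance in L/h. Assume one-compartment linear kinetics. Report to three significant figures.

At steady state, infusion rate = CL × Css, so CL = rate / Css.
CL = 479 / 16.3 = 29.39 L/h

29.4 L/h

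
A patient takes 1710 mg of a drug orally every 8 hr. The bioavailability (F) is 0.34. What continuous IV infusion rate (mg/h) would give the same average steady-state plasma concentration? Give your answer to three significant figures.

Equivalent systemic input: infusion rate = F·D/τ.
Rate = 0.34 × 1710 / 8 = 72.68 mg/h

72.7 mg/h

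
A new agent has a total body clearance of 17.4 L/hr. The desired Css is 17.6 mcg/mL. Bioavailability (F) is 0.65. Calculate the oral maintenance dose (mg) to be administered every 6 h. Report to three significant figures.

D = CL × Css × τ / F = 17.40 × 17.6 × 6 / 0.65 = 2827 mg

2830 mg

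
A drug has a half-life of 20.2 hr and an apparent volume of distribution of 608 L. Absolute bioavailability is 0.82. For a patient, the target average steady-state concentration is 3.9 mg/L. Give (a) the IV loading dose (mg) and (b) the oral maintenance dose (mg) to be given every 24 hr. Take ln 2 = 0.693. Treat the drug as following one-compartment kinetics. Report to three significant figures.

(a) 2370 mg; (b) 2380 mg

LD = Vd × C = 608.0 × 3.9 = 2371 mg
CL = 0.693 × Vd / t½ = 0.693 × 608.0 / 20.2 = 20.86 L/h
D = CL × Css × τ / F = 20.86 × 3.9 × 24 / 0.82 = 2381 mg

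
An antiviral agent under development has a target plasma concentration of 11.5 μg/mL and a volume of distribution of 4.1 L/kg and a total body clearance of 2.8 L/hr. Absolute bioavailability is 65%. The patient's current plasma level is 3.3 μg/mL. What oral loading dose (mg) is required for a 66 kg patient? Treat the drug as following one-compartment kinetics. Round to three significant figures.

Vd(total) = 66 kg × 4.1 L/kg = 270.6 L
Concentration deficit ΔC = 11.5 − 3.3 = 8.200 mg/L
LD = Vd × ΔC / F = 270.6 × 8.200 / 0.65 = 3414 mg

3410 mg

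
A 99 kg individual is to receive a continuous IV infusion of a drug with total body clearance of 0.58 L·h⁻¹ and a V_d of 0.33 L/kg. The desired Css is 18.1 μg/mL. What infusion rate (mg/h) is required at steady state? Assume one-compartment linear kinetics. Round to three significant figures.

10.5 mg/h

Vd does not affect the maintenance rate; only clearance governs steady-state input.
R₀ = 0.5800 × 18.1 = 10.50 mg/h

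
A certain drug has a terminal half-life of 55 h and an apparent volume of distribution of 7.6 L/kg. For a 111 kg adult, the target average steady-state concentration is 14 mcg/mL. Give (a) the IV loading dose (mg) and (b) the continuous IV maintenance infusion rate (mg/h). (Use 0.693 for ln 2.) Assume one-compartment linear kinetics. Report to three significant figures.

Vd(total) = 111 kg × 7.6 L/kg = 843.6 L
LD = Vd × C = 843.6 × 14 = 11810 mg
CL = 0.693 × Vd / t½ = 0.693 × 843.6 / 55 = 10.63 L/h
Infusion rate = CL × Css = 10.63 × 14 = 148.8 mg/h

(a) 11800 mg; (b) 149 mg/h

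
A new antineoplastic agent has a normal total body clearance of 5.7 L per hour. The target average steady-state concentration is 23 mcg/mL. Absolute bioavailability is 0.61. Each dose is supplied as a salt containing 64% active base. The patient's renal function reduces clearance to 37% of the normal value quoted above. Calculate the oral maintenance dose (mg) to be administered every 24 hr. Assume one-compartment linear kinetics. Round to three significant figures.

2980 mg

Patient clearance = 0.37 × 5.700 = 2.109 L/h
D = CL × Css × τ / F / S = 2.109 × 23 × 24 / 0.61 / 0.64 = 2982 mg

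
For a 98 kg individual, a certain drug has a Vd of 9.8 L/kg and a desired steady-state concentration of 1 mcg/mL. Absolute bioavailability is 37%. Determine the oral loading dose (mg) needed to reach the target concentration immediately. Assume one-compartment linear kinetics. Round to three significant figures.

Vd = 9.8 L/kg × 98 kg = 960.4 L
LD = Vd × C / F = 960.4 × 1.000 / 0.37 = 2596 mg

2600 mg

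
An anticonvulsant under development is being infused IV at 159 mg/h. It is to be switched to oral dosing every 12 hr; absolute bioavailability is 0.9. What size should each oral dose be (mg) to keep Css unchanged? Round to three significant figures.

2120 mg

To maintain the same Css, the systemic dosing rate must be unchanged: F·D/τ = infusion rate.
D = rate × τ / F = 159 × 12 / 0.9 = 2120 mg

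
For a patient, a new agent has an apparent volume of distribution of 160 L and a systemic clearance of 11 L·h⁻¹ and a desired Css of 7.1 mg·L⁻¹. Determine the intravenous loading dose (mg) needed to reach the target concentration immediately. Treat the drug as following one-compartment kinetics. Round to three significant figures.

1140 mg

The loading dose fills Vd to the target concentration; clearance is irrelevant here.
LD = Vd × C = 160.0 × 7.100 = 1136 mg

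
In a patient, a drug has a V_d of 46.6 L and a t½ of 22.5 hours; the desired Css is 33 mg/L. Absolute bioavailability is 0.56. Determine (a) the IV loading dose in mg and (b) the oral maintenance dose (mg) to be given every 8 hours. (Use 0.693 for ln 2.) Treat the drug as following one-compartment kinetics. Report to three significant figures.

LD = Vd × C = 46.60 × 33 = 1538 mg
CL = 0.693 × Vd / t½ = 0.693 × 46.60 / 22.5 = 1.435 L/h
D = CL × Css × τ / F = 1.435 × 33 × 8 / 0.56 = 676.5 mg

(a) 1540 mg; (b) 677 mg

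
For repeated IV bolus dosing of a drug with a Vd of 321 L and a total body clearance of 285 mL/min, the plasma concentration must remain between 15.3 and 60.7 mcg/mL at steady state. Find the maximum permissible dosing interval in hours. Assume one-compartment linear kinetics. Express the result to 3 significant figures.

Convert clearance: 285 mL/min × 60 min/h ÷ 1000 mL/L = 17.10 L/h
k = CL / Vd = 17.10 / 321.0 = 0.05327 h⁻¹
Between IV bolus doses, concentration decays as C = C₀·e^(−kτ), so C_peak/C_trough = e^(kτ).
τ_max = ln(C_peak/C_trough) / k = ln(60.7/15.3) / 0.05327 = 1.378 / 0.05327 = 25.87 h

25.9 h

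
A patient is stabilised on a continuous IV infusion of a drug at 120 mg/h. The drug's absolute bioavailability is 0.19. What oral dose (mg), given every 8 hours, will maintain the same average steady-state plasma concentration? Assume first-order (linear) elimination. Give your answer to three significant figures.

5050 mg

To maintain the same Css, the systemic dosing rate must be unchanged: F·D/τ = infusion rate.
D = rate × τ / F = 120 × 8 / 0.19 = 5053 mg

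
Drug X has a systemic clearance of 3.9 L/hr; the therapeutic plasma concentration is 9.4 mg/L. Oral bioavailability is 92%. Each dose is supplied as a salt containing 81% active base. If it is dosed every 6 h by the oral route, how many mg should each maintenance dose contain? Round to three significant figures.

295 mg

At steady state, dose per interval replaces the amount cleared in that interval: F·S·D/τ = CL·Css.
D = CL × Css × τ / F / S = 3.900 × 9.4 × 6 / 0.92 / 0.81 = 295.2 mg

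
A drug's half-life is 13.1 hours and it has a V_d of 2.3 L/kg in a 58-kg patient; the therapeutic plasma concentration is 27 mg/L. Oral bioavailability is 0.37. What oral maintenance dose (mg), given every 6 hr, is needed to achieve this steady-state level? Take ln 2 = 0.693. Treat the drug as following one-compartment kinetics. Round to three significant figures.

3090 mg

Vd = 2.3 L/kg × 58 kg = 133.4 L
CL = 0.693 × Vd / t½ = 0.693 × 133.4 / 13.1 = 7.057 L/h
D = CL × Css × τ / F = 7.057 × 27 × 6 / 0.37 = 3090 mg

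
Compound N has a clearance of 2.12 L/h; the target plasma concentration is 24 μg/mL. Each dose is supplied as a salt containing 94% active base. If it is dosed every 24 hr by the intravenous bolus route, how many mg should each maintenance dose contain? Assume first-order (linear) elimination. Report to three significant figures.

D = CL × Css × τ / S = 2.120 × 24 × 24 / 0.94 = 1299 mg

1300 mg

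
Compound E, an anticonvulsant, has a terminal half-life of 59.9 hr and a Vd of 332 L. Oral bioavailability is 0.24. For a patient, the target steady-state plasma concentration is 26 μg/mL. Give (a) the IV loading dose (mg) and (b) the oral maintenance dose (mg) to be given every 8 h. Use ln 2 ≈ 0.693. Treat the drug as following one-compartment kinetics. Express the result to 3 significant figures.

(a) 8630 mg; (b) 3330 mg

LD = Vd × C = 332.0 × 26 = 8632 mg
CL = 0.693 × Vd / t½ = 0.693 × 332.0 / 59.9 = 3.841 L/h
D = CL × Css × τ / F = 3.841 × 26 × 8 / 0.24 = 3329 mg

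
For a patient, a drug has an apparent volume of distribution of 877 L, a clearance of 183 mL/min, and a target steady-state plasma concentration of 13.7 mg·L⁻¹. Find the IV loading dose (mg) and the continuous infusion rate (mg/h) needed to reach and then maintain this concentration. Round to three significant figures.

(a) 12000 mg; (b) 150 mg/h

Loading: fill Vd to C_target → 877.0 L × 13.7 mg/L = 12010 mg
CL = 183 mL/min = 183 × 0.06 = 10.98 L/h
Maintenance infusion rate = CL × Css = 10.98 × 13.7 = 150.4 mg/h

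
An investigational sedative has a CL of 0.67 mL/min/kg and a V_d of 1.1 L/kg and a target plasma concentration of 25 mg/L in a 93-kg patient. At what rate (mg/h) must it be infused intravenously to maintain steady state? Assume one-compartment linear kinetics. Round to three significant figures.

CL = 0.67 mL/min/kg × 93 kg = 62.31 mL/min = 62.31 × 60/1000 = 3.739 L/h
Vd does not affect the maintenance rate; only clearance governs steady-state input.
Infusion rate = CL · Css = 3.739 L/h × 25 mg/L = 93.48 mg/h

93.5 mg/h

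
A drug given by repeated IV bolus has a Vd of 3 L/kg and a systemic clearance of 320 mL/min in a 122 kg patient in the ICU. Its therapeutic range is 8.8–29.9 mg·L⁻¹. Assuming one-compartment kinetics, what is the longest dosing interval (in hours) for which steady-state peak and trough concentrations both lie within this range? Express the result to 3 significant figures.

Total Vd = 3 × 122 = 366.0 L
CL = 320 mL/min = 320 × 0.06 = 19.20 L/h
k = CL / Vd = 19.20 / 366.0 = 0.05246 h⁻¹
Between IV bolus doses, concentration decays as C = C₀·e^(−kτ), so C_peak/C_trough = e^(kτ).
τ_max = ln(C_peak/C_trough) / k = ln(29.9/8.8) / 0.05246 = 1.223 / 0.05246 = 23.31 h

23.3 h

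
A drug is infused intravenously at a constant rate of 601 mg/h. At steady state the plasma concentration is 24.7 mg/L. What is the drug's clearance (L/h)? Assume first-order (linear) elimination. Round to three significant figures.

At steady state, infusion rate = CL × Css, so CL = rate / Css.
CL = 601 / 24.7 = 24.33 L/h

24.3 L/h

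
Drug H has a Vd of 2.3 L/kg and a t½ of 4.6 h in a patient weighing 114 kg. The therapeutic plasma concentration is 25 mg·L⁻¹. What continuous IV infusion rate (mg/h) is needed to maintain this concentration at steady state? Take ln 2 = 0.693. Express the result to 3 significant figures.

Vd(total) = 114 kg × 2.3 L/kg = 262.2 L
CL = ln 2 · Vd / t½ = 0.693 × 262.2 / 4.6 = 39.50 L/h
Infusion rate = CL × Css = 39.50 × 25 = 987.5 mg/h

988 mg/h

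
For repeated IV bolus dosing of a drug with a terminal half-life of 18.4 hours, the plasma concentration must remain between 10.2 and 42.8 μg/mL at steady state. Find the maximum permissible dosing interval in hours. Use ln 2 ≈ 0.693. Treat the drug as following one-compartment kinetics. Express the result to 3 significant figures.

k = 0.693 / t½ = 0.693 / 18.4 = 0.03766 h⁻¹
Between IV bolus doses, concentration decays as C = C₀·e^(−kτ), so C_peak/C_trough = e^(kτ).
τ_max = ln(C_peak/C_trough) / k = ln(42.8/10.2) / 0.03766 = 1.434 / 0.03766 = 38.08 h

38.1 h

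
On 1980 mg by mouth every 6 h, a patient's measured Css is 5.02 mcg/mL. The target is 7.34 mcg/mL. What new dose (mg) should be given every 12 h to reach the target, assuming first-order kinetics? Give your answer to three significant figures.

5790 mg

With linear kinetics, Css is proportional to dose rate (D/τ) at fixed clearance.
D₂ = D₁ × (Css,target / Css,current) × (τ₂/τ₁) = 1980 × (7.34/5.02) × (12/6) = 5790 mg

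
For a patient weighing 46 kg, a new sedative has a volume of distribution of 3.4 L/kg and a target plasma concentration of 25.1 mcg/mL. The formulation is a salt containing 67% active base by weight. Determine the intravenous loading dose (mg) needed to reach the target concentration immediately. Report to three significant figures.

5860 mg

Vd = 3.4 L/kg × 46 kg = 156.4 L
LD = Vd × C / S = 156.4 × 25.10 / 0.67 = 5859 mg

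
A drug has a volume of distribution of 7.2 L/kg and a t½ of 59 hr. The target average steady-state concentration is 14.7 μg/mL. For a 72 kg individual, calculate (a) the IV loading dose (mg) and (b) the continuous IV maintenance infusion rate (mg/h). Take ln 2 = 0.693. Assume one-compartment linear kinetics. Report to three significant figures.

(a) 7620 mg; (b) 89.5 mg/h

Total Vd = 7.2 × 72 = 518.4 L
LD = Vd × C = 518.4 × 14.7 = 7620 mg
CL = 0.693 × Vd / t½ = 0.693 × 518.4 / 59 = 6.089 L/h
Infusion rate = CL × Css = 6.089 × 14.7 = 89.51 mg/h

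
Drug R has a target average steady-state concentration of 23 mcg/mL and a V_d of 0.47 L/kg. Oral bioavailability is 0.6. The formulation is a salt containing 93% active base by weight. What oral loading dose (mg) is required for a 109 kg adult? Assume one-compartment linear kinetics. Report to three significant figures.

2110 mg

Vd(total) = 109 kg × 0.47 L/kg = 51.23 L
The loading dose fills Vd to the target concentration.
LD = Vd × C / F / S = 51.23 × 23.00 / 0.6 / 0.93 = 2112 mg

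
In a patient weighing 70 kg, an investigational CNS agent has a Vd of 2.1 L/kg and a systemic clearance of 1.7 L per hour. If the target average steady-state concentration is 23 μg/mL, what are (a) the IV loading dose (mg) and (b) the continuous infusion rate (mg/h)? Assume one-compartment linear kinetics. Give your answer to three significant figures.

(a) 3380 mg; (b) 39.1 mg/h

Vd(total) = 70 kg × 2.1 L/kg = 147.0 L
Loading: fill Vd to C_target → 147.0 L × 23 mg/L = 3381 mg
Infusion rate = 1.700 L/h × 23 mg/L = 39.10 mg/h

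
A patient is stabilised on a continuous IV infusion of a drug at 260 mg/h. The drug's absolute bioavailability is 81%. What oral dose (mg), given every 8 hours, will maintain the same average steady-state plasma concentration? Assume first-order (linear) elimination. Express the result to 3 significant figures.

To maintain the same Css, the systemic dosing rate must be unchanged: F·D/τ = infusion rate.
D = rate × τ / F = 260 × 8 / 0.81 = 2568 mg

2570 mg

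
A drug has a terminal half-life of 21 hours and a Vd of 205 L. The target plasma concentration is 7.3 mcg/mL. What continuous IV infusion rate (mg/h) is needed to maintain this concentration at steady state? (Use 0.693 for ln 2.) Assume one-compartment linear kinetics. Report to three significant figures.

k = 0.693/21 = 0.03300 h⁻¹, so CL = k·Vd = 0.03300 × 205.0 = 6.765 L/h
Infusion rate = CL × Css = 6.765 × 7.3 = 49.38 mg/h

49.4 mg/h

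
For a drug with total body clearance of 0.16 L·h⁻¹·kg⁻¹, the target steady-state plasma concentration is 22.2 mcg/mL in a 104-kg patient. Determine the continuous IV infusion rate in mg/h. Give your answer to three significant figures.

369 mg/h

CL = 0.16 L·h⁻¹·kg⁻¹ × 104 kg = 16.64 L/h
R₀ = 16.64 × 22.2 = 369.4 mg/h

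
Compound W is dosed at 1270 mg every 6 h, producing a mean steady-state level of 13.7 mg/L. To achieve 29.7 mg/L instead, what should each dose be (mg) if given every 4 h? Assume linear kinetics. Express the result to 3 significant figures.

1840 mg

With linear kinetics, Css is proportional to dose rate (D/τ) at fixed clearance.
D₂ = D₁ × (Css,target / Css,current) × (τ₂/τ₁) = 1270 × (29.7/13.7) × (4/6) = 1835 mg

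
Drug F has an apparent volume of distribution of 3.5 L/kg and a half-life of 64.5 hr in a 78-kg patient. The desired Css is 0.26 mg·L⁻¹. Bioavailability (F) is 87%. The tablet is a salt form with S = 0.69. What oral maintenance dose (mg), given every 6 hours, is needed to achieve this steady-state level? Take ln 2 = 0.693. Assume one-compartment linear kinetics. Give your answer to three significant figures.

Vd(total) = 78 kg × 3.5 L/kg = 273.0 L
CL = 0.693 × Vd / t½ = 0.693 × 273.0 / 64.5 = 2.933 L/h
D = CL × Css × τ / F / S = 2.933 × 0.26 × 6 / 0.87 / 0.69 = 7.622 mg

7.62 mg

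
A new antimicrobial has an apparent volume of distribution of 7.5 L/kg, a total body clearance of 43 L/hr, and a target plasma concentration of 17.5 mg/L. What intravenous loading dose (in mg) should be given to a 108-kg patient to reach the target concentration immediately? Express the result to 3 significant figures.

14200 mg

Vd(total) = 108 kg × 7.5 L/kg = 810.0 L
The loading dose fills Vd to the target concentration; clearance is irrelevant here.
LD = Vd × C = 810.0 × 17.50 = 14180 mg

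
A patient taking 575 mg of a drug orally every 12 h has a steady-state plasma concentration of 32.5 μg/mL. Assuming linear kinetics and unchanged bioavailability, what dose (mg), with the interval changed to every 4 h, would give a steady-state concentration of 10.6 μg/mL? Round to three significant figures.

For first-order elimination, Css ∝ F·D/(CL·τ); F and CL are unchanged, so Css ∝ D/τ.
D₂ = D₁ × (Css,target / Css,current) × (τ₂/τ₁) = 575 × (10.6/32.5) × (4/12) = 62.51 mg

62.5 mg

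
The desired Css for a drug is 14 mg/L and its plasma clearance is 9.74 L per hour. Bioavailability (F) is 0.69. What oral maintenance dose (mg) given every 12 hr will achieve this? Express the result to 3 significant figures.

D = CL × Css × τ / F = 9.740 × 14 × 12 / 0.69 = 2371 mg

2370 mg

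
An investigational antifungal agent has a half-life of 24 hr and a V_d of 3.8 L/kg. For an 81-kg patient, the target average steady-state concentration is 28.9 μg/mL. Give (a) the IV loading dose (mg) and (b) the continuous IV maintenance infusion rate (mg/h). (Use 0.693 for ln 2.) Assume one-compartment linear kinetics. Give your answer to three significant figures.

(a) 8900 mg; (b) 257 mg/h

Vd = 3.8 L/kg × 81 kg = 307.8 L
LD = Vd × C = 307.8 × 28.9 = 8895 mg
CL = 0.693 × Vd / t½ = 0.693 × 307.8 / 24 = 8.888 L/h
Infusion rate = CL × Css = 8.888 × 28.9 = 256.9 mg/h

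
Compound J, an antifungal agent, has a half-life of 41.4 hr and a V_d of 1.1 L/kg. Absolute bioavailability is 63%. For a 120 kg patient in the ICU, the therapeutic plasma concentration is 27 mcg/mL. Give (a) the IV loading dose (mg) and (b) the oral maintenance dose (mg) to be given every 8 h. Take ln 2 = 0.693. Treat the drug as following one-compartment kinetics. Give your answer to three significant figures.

(a) 3560 mg; (b) 758 mg

Vd(total) = 120 kg × 1.1 L/kg = 132.0 L
LD = Vd × C = 132.0 × 27 = 3564 mg
CL = 0.693 × Vd / t½ = 0.693 × 132.0 / 41.4 = 2.210 L/h
D = CL × Css × τ / F = 2.210 × 27 × 8 / 0.63 = 757.7 mg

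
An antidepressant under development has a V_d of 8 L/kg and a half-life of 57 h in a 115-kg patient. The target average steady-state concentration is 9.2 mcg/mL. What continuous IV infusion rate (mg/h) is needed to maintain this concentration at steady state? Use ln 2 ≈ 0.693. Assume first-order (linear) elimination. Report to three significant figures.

Vd = 8 L/kg × 115 kg = 920.0 L
CL = 0.693 × Vd / t½ = 0.693 × 920.0 / 57 = 11.19 L/h
Infusion rate = CL × Css = 11.19 × 9.2 = 102.9 mg/h

103 mg/h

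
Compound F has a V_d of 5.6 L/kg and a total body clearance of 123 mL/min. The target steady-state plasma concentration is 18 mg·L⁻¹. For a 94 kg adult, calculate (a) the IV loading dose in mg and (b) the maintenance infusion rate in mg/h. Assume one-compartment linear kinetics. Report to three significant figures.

(a) 9480 mg; (b) 133 mg/h

Vd = 5.6 L/kg × 94 kg = 526.4 L
Loading dose = Vd × C = 526.4 × 18 = 9475 mg
CL = 123 mL/min = 123 × 0.06 = 7.380 L/h
Maintenance infusion rate = CL × Css = 7.380 × 18 = 132.8 mg/h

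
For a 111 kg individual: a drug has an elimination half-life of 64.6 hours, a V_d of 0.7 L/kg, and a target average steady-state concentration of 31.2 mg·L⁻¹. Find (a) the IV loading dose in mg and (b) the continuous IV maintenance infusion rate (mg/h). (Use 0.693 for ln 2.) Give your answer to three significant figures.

Total Vd = 0.7 × 111 = 77.70 L
LD = Vd × C = 77.70 × 31.2 = 2424 mg
CL = 0.693 × Vd / t½ = 0.693 × 77.70 / 64.6 = 0.8335 L/h
Infusion rate = CL × Css = 0.8335 × 31.2 = 26.01 mg/h

(a) 2420 mg; (b) 26.0 mg/h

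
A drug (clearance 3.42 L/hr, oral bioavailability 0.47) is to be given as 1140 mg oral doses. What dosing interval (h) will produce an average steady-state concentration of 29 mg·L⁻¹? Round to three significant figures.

5.40 h

F·D/τ = CL·Css → τ = F·D / (CL·Css).
τ = 0.47 × 1140 / (3.42 × 29) = 5.402 h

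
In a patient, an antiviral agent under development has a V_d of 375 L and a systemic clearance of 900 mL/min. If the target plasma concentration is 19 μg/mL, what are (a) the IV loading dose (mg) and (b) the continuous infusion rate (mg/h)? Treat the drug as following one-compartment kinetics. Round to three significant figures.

(a) 7130 mg; (b) 1030 mg/h

LD = Vd · C_target = 375.0 × 19 = 7125 mg
Convert clearance: 900 mL/min × 60 min/h ÷ 1000 mL/L = 54.00 L/h
Infusion rate = 54.00 L/h × 19 mg/L = 1026 mg/h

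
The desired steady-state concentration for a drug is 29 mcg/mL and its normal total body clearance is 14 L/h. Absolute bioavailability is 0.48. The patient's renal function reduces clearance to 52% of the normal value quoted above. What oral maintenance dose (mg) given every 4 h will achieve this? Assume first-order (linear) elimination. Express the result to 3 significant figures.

Patient clearance = 0.52 × 14.00 = 7.280 L/h
At steady state, dose per interval replaces the amount cleared in that interval: F·D/τ = CL·Css.
D = CL × Css × τ / F = 7.280 × 29 × 4 / 0.48 = 1759 mg

1760 mg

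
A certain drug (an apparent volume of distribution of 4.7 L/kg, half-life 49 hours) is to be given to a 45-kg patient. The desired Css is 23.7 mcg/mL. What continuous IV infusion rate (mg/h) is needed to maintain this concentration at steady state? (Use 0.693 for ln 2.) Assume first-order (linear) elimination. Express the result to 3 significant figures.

Total Vd = 4.7 × 45 = 211.5 L
CL = ln 2 · Vd / t½ = 0.693 × 211.5 / 49 = 2.991 L/h
Infusion rate = CL × Css = 2.991 × 23.7 = 70.89 mg/h

70.9 mg/h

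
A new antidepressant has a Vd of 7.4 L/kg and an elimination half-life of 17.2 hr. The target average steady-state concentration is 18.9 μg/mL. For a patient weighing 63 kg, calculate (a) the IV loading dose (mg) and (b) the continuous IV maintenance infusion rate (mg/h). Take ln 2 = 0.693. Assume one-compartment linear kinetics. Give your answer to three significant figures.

(a) 8810 mg; (b) 355 mg/h

Total Vd = 7.4 × 63 = 466.2 L
LD = Vd × C = 466.2 × 18.9 = 8811 mg
CL = 0.693 × Vd / t½ = 0.693 × 466.2 / 17.2 = 18.78 L/h
Infusion rate = CL × Css = 18.78 × 18.9 = 354.9 mg/h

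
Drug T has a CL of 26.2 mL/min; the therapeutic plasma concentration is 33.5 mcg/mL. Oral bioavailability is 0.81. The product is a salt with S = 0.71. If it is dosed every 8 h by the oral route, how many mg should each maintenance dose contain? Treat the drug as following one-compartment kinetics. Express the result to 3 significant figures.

CL = 26.2 mL/min × 60/1000 = 1.572 L/h
At steady state, dose per interval replaces the amount cleared in that interval: F·S·D/τ = CL·Css.
D = CL × Css × τ / F / S = 1.572 × 33.5 × 8 / 0.81 / 0.71 = 732.6 mg

733 mg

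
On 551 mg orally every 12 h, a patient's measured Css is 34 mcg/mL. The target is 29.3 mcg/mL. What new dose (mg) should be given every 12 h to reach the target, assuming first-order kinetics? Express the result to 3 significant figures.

475 mg

For first-order elimination, Css ∝ F·D/(CL·τ); F and CL are unchanged, so Css ∝ D/τ.
D₂ = D₁ × (Css,target / Css,current) = 551 × 29.3/34 = 474.8 mg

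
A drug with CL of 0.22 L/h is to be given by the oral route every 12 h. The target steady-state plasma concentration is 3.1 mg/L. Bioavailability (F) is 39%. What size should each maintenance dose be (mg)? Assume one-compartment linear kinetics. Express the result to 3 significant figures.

21.0 mg

D = CL × Css × τ / F = 0.2200 × 3.1 × 12 / 0.39 = 20.98 mg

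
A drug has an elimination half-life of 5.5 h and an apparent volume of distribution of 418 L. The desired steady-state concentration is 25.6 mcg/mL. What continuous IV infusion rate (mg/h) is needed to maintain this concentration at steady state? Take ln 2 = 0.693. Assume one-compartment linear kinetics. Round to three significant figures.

CL = ln 2 · Vd / t½ = 0.693 × 418.0 / 5.5 = 52.67 L/h
Infusion rate = CL × Css = 52.67 × 25.6 = 1348 mg/h

1350 mg/h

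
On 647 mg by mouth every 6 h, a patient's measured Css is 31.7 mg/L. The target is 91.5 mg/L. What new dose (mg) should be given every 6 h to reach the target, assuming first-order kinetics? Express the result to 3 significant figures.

1870 mg

For first-order elimination, Css ∝ F·D/(CL·τ); F and CL are unchanged, so Css ∝ D/τ.
D₂ = D₁ × (Css,target / Css,current) = 647 × 91.5/31.7 = 1868 mg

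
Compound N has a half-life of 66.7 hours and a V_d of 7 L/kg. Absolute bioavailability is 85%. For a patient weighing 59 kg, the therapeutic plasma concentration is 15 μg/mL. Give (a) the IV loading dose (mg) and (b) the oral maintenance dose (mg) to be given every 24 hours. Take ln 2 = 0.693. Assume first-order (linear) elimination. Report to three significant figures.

Vd = 7 L/kg × 59 kg = 413.0 L
LD = Vd × C = 413.0 × 15 = 6195 mg
CL = 0.693 × Vd / t½ = 0.693 × 413.0 / 66.7 = 4.291 L/h
D = CL × Css × τ / F = 4.291 × 15 × 24 / 0.85 = 1817 mg

(a) 6200 mg; (b) 1820 mg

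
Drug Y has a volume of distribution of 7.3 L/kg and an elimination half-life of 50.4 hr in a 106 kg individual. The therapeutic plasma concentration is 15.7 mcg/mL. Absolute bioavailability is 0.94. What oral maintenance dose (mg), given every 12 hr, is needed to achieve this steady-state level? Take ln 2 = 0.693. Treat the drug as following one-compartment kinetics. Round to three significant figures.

2130 mg

Vd(total) = 106 kg × 7.3 L/kg = 773.8 L
CL = 0.693 × Vd / t½ = 0.693 × 773.8 / 50.4 = 10.64 L/h
D = CL × Css × τ / F = 10.64 × 15.7 × 12 / 0.94 = 2133 mg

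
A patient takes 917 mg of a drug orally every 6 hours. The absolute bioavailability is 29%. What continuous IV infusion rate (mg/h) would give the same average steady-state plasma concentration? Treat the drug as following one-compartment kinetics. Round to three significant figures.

Equivalent systemic input: infusion rate = F·D/τ.
Rate = 0.29 × 917 / 6 = 44.32 mg/h

44.3 mg/h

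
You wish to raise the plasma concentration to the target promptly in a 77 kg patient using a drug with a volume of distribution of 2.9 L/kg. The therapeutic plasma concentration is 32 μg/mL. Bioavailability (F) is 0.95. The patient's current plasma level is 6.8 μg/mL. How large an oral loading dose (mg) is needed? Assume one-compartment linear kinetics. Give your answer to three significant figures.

5920 mg

Total Vd = 2.9 × 77 = 223.3 L
Concentration deficit ΔC = 32 − 6.8 = 25.20 mg/L
LD = Vd × ΔC / F = 223.3 × 25.20 / 0.95 = 5923 mg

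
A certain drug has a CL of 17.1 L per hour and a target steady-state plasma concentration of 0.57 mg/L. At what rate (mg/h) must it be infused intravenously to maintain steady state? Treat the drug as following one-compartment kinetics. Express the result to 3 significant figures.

Rate = CL × Css = 17.10 × 0.57 = 9.747 mg/h

9.75 mg/h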